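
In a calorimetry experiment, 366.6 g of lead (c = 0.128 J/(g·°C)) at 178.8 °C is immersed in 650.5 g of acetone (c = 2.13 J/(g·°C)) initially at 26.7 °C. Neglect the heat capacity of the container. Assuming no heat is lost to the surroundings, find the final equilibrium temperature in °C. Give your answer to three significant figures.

Heat lost by lead = heat gained by acetone.
(366.6)(0.128)(178.8 − T) = (650.5)(2.13)(T − 26.7)
46.9248 (178.8 − T) = 1385.565 (T − 26.7)
8390.2 − 46.9248 T = 1385.565 T − 36995
45385.2 = 1432.4898 T
T = 31.68 °C

T_f = 31.7 °C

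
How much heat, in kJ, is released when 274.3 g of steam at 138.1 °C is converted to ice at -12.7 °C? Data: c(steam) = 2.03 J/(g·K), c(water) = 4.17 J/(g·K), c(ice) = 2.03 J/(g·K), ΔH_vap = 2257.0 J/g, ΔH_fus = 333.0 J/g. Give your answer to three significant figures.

q = 853 kJ

q1 (cool steam 138.1→100 °C): 274.3 × 2.03 × 38.1 = 21215 J
q2 (condense at 100 °C): 274.3 × 2257.0 = 619095 J
q3 (cool water 100→0 °C): 274.3 × 4.17 × 100.0 = 114383 J
q4 (freeze at 0 °C): 274.3 × 333.0 = 91342 J
q5 (cool ice 0→-12.7 °C): 274.3 × 2.03 × 12.7 = 7072 J
Total: 21215 + 619095 + 114383 + 91342 + 7072 = 853107 J = 853 kJ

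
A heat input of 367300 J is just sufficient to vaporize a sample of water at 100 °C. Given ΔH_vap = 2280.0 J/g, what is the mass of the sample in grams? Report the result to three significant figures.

m = 161 g

m = q / ΔH_vap = 367300 J / 2280.0 J/g = 161 g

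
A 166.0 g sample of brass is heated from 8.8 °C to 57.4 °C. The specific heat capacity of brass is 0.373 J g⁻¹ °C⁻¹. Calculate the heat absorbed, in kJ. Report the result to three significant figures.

q = m c ΔT = 166.0 × 0.373 × (57.4 − 8.8)
q = 166.0 × 0.373 × 48.6 = 3009 J = 3.01 kJ

q = 3.01 kJ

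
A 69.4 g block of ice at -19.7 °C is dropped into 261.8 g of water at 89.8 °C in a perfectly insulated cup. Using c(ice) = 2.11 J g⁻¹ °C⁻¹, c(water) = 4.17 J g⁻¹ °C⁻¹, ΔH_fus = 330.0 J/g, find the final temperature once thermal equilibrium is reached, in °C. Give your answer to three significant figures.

Heat to bring ice to 0 °C and melt it: q₁ = 69.4×2.11×19.7 + 69.4×330.0 = 25787 J
Heat the water can supply cooling to 0 °C: 261.8×4.17×89.8 = 98035.2 J > q₁, so all ice melts.
Energy balance: 261.8×4.17×(89.8 − T) = 25787 + 69.4×4.17×(T − 0)
1091.706(89.8 − T) = 25787 + 289.398 T
98035.2 − 25787 = 1381.104 T
T = 72248.2 / 1381.104 = 52.31 °C

T_f = 52.3 °C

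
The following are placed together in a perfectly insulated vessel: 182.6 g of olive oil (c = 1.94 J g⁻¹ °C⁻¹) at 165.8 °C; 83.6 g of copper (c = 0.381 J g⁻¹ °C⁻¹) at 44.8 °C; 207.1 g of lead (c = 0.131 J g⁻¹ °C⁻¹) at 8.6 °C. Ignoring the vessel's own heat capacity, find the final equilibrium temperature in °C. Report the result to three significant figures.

T_f = 146 °C

Σ mᵢcᵢ(T − Tᵢ) = 0  ⇒  T = Σ mᵢcᵢTᵢ / Σ mᵢcᵢ
Σ mᵢcᵢ = 182.6×1.94 + 83.6×0.381 + 207.1×0.131 = 413.2257
Σ mᵢcᵢTᵢ = 354.244×165.8 + 31.8516×44.8 + 27.1301×8.6 = 60394
T = 60394 / 413.2257 = 146.2 °C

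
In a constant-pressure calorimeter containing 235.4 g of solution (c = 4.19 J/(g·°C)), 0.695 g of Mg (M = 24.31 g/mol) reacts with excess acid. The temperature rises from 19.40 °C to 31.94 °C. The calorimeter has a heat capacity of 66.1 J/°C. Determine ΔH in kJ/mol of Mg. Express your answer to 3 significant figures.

|ΔT| = |31.94 − 19.40| = 12.54 °C
|q_surr| = (235.4 × 4.19 + 66.1) × 12.54 = 1052.426 × 12.54 = 13200 J
n(Mg) = 0.695 / 24.31 = 0.02859 mol
Temperature rose, so q_rxn = −|q_surr| = -13.20 kJ
ΔH = q_rxn / n = -461.7 kJ/mol

ΔH = -462 kJ/mol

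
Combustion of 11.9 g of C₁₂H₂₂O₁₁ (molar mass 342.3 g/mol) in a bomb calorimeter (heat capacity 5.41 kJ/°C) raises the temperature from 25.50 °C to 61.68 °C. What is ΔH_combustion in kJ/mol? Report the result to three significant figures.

ΔH = -5630 kJ/mol

ΔT = 61.68 − 25.50 = 36.18 °C
q_cal = C_cal × ΔT = 5.41 × 36.18 = 195.7338 kJ
n = 11.9 / 342.3 = 0.03476 mol
q_rxn = −q_cal = -195.7338 kJ
ΔH = -195.7338 / 0.03476 = -5631 kJ/mol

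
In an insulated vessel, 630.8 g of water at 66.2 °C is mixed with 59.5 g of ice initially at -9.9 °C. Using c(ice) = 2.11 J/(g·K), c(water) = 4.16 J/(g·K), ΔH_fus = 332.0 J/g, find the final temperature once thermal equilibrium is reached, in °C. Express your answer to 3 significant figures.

T_f = 53.2 °C

Heat to bring ice to 0 °C and melt it: q₁ = 59.5×2.11×9.9 + 59.5×332.0 = 20997 J
Heat the water can supply cooling to 0 °C: 630.8×4.16×66.2 = 173717 J > q₁, so all ice melts.
Energy balance: 630.8×4.16×(66.2 − T) = 20997 + 59.5×4.16×(T − 0)
2624.128(66.2 − T) = 20997 + 247.52 T
173717 − 20997 = 2871.648 T
T = 152720 / 2871.648 = 53.18 °C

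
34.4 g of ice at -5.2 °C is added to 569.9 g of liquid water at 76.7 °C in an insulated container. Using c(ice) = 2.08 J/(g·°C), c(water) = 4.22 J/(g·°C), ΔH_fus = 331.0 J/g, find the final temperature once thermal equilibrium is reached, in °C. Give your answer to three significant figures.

T_f = 67.7 °C

Heat to bring ice to 0 °C and melt it: q₁ = 34.4×2.08×5.2 + 34.4×331.0 = 11758 J
Heat the water can supply cooling to 0 °C: 569.9×4.22×76.7 = 184462 J > q₁, so all ice melts.
Energy balance: 569.9×4.22×(76.7 − T) = 11758 + 34.4×4.22×(T − 0)
2404.978(76.7 − T) = 11758 + 145.168 T
184462 − 11758 = 2550.146 T
T = 172704 / 2550.146 = 67.72 °C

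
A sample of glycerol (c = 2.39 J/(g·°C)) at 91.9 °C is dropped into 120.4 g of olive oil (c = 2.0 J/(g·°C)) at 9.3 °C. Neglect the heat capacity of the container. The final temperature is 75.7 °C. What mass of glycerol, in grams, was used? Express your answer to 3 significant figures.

m = 413 g

q_gained = (120.4 × 2.0) × (75.7 − 9.3) = 15990 J
q_lost = m × 2.39 × (91.9 − 75.7) = 38.718 m
m = 15990 / 38.718 = 413 g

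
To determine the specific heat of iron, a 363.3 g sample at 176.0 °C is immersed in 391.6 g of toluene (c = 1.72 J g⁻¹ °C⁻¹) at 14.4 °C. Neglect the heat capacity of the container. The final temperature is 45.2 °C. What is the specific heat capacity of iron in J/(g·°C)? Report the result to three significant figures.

c = 0.437 J/(g·°C)

q_gained = (391.6 × 1.72) × (45.2 − 14.4) = 20750 J
q_lost = 363.3 × c × (176.0 − 45.2) = 47519.64 c
Set equal: c = 20750 / 47519.64 = 0.437 J/(g·°C)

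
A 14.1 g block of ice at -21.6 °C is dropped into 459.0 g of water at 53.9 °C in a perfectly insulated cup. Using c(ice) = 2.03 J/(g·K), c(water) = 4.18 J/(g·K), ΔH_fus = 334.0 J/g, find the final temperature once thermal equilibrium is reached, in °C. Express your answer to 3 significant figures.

Heat to bring ice to 0 °C and melt it: q₁ = 14.1×2.03×21.6 + 14.1×334.0 = 5327.7 J
Heat the water can supply cooling to 0 °C: 459.0×4.18×53.9 = 103414 J > q₁, so all ice melts.
Energy balance: 459.0×4.18×(53.9 − T) = 5327.7 + 14.1×4.18×(T − 0)
1918.62(53.9 − T) = 5327.7 + 58.938 T
103414 − 5327.7 = 1977.558 T
T = 98086.3 / 1977.558 = 49.60 °C

T_f = 49.6 °C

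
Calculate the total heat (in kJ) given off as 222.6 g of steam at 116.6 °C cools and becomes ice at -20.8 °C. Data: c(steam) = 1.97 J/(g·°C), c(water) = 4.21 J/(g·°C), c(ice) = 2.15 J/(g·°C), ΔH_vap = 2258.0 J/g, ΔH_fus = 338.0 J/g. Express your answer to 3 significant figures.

q = 689 kJ

q1 (cool steam 116.6→100 °C): 222.6 × 1.97 × 16.6 = 7279 J
q2 (condense at 100 °C): 222.6 × 2258.0 = 502631 J
q3 (cool water 100→0 °C): 222.6 × 4.21 × 100.0 = 93715 J
q4 (freeze at 0 °C): 222.6 × 338.0 = 75239 J
q5 (cool ice 0→-20.8 °C): 222.6 × 2.15 × 20.8 = 9955 J
Total: 7279 + 502631 + 93715 + 75239 + 9955 = 688819 J = 689 kJ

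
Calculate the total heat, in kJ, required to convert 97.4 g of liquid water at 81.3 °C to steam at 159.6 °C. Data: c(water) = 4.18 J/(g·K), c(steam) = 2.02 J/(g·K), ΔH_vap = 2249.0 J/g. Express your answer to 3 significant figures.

q1 (heat water 81.3→100.0 °C): 97.4 × 4.18 × 18.7 = 7613 J
q2 (vaporize at 100 °C): 97.4 × 2249.0 = 219053 J
q3 (heat steam 100.0→159.6 °C): 97.4 × 2.02 × 59.6 = 11726 J
Total: 7613 + 219053 + 11726 = 238392 J = 238 kJ

q = 238 kJ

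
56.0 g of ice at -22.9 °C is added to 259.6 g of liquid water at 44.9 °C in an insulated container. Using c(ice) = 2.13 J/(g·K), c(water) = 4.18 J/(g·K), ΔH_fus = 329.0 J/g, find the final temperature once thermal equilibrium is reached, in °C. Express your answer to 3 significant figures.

T_f = 20.9 °C

Heat to bring ice to 0 °C and melt it: q₁ = 56.0×2.13×22.9 + 56.0×329.0 = 21156 J
Heat the water can supply cooling to 0 °C: 259.6×4.18×44.9 = 48722.2 J > q₁, so all ice melts.
Energy balance: 259.6×4.18×(44.9 − T) = 21156 + 56.0×4.18×(T − 0)
1085.128(44.9 − T) = 21156 + 234.08 T
48722.2 − 21156 = 1319.208 T
T = 27566.2 / 1319.208 = 20.90 °C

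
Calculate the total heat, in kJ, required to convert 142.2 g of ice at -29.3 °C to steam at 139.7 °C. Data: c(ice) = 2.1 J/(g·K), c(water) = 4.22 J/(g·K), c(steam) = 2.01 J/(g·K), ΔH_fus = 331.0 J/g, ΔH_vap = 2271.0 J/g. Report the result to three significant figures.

q = 450 kJ

q1 (heat ice -29.3→0.0 °C): 142.2 × 2.1 × 29.3 = 8750 J
q2 (melt at 0 °C): 142.2 × 331.0 = 47068 J
q3 (heat water 0.0→100.0 °C): 142.2 × 4.22 × 100.0 = 60008 J
q4 (vaporize at 100 °C): 142.2 × 2271.0 = 322936 J
q5 (heat steam 100.0→139.7 °C): 142.2 × 2.01 × 39.7 = 11347 J
Total: 8750 + 47068 + 60008 + 322936 + 11347 = 450109 J = 450 kJ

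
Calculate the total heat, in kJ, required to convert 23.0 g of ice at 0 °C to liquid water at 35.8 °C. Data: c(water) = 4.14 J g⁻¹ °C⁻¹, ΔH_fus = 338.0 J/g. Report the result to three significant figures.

q = 11.2 kJ

q1 (melt at 0 °C): 23.0 × 338.0 = 7774 J
q2 (heat water 0.0→35.8 °C): 23.0 × 4.14 × 35.8 = 3409 J
Total: 7774 + 3409 = 11183 J = 11.2 kJ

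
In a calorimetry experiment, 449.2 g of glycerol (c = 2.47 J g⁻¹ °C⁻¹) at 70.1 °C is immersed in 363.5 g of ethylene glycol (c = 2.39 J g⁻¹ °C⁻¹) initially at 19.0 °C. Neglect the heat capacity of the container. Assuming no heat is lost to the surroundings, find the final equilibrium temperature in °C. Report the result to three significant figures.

T_f = 47.7 °C

Heat lost by glycerol = heat gained by ethylene glycol.
(449.2)(2.47)(70.1 − T) = (363.5)(2.39)(T − 19.0)
1109.524 (70.1 − T) = 868.765 (T − 19.0)
77778 − 1109.524 T = 868.765 T − 16507
94285 = 1978.289 T
T = 47.66 °C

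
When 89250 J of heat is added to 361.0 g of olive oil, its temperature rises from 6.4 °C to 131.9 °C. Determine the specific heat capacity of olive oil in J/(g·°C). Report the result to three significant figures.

c = q / (m ΔT) = 89250 / (361.0 × 125.5)
c = 89250 / 45305.5 = 1.97 J/(g·°C)

c = 1.97 J/(g·°C)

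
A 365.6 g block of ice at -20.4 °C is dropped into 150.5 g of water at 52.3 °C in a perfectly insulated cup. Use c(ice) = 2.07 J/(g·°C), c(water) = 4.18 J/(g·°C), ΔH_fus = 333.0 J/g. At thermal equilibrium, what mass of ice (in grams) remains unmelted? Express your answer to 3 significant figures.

Heat to warm all ice to 0 °C: 365.6×2.07×20.4 = 15439 J
Heat released by water cooling to 0 °C: 150.5×4.18×52.3 = 32901 J
32901 J < 15439 + 365.6×333.0 = 137183.8 J, so not all ice melts; final T = 0 °C.
Heat left for melting: 32901 − 15439 = 17462 J
Mass melted = 17462 / 333.0 = 52.44 g
Ice remaining = 365.6 − 52.44 = 313.16 g

m_ice remaining = 313 g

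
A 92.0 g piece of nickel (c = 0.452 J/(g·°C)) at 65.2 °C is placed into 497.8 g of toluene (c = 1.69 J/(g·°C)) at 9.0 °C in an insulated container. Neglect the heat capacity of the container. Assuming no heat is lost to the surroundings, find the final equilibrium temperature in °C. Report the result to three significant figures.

T_f = 11.6 °C

Heat lost by nickel = heat gained by toluene.
(92.0)(0.452)(65.2 − T) = (497.8)(1.69)(T − 9.0)
41.584 (65.2 − T) = 841.282 (T − 9.0)
2711.3 − 41.584 T = 841.282 T − 7571.5
10282.8 = 882.866 T
T = 11.647 °C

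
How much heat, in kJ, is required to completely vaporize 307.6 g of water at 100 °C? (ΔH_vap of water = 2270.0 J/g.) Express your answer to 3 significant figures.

q = 698 kJ

q = m × ΔH_vap = 307.6 × 2270.0 = 698300 J = 698 kJ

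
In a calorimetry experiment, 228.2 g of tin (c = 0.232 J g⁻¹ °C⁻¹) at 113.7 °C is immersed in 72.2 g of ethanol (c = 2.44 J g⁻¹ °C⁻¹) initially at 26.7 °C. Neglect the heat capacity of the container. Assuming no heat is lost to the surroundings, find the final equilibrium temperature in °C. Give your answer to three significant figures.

Heat lost by tin = heat gained by ethanol.
(228.2)(0.232)(113.7 − T) = (72.2)(2.44)(T − 26.7)
52.9424 (113.7 − T) = 176.168 (T − 26.7)
6019.6 − 52.9424 T = 176.168 T − 4703.7
10723.3 = 229.1104 T
T = 46.80 °C

T_f = 46.8 °C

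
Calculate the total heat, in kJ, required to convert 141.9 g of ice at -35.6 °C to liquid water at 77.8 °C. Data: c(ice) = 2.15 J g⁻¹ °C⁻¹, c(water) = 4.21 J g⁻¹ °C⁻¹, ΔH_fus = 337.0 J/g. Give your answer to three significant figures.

q = 105 kJ

q1 (heat ice -35.6→0.0 °C): 141.9 × 2.15 × 35.6 = 10861 J
q2 (melt at 0 °C): 141.9 × 337.0 = 47820 J
q3 (heat water 0.0→77.8 °C): 141.9 × 4.21 × 77.8 = 46478 J
Total: 10861 + 47820 + 46478 = 105159 J = 105 kJ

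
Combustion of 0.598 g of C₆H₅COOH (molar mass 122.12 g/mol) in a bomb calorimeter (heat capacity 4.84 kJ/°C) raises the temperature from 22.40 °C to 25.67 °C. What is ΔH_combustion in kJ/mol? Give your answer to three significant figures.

ΔH = -3230 kJ/mol

ΔT = 25.67 − 22.40 = 3.27 °C
q_cal = C_cal × ΔT = 4.84 × 3.27 = 15.8268 kJ
n = 0.598 / 122.12 = 0.004897 mol
q_rxn = −q_cal = -15.8268 kJ
ΔH = -15.8268 / 0.004897 = -3232 kJ/mol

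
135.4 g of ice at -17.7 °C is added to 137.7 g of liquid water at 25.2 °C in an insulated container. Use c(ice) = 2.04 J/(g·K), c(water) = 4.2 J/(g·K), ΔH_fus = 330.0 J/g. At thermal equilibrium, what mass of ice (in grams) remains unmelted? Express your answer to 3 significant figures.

Heat to warm all ice to 0 °C: 135.4×2.04×17.7 = 4889.0 J
Heat released by water cooling to 0 °C: 137.7×4.2×25.2 = 14574 J
14574 J < 4889.0 + 135.4×330.0 = 49571.0 J, so not all ice melts; final T = 0 °C.
Heat left for melting: 14574 − 4889.0 = 9685.0 J
Mass melted = 9685.0 / 330.0 = 29.35 g
Ice remaining = 135.4 − 29.35 = 106.05 g

m_ice remaining = 106 g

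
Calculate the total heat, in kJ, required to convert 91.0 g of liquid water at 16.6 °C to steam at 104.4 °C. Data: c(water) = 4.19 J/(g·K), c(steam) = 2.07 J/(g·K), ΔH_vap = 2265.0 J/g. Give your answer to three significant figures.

q1 (heat water 16.6→100.0 °C): 91.0 × 4.19 × 83.4 = 31800 J
q2 (vaporize at 100 °C): 91.0 × 2265.0 = 206115 J
q3 (heat steam 100.0→104.4 °C): 91.0 × 2.07 × 4.4 = 829 J
Total: 31800 + 206115 + 829 = 238744 J = 239 kJ

q = 239 kJ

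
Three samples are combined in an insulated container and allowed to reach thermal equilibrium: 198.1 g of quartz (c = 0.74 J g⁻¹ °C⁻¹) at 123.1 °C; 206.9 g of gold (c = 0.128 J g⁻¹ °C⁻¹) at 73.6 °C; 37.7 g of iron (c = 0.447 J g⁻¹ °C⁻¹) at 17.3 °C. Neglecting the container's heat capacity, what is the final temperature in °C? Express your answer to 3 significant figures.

Σ mᵢcᵢ(T − Tᵢ) = 0  ⇒  T = Σ mᵢcᵢTᵢ / Σ mᵢcᵢ
Σ mᵢcᵢ = 198.1×0.74 + 206.9×0.128 + 37.7×0.447 = 189.9291
Σ mᵢcᵢTᵢ = 146.594×123.1 + 26.4832×73.6 + 16.8519×17.3 = 20286
T = 20286 / 189.9291 = 106.8 °C

T_f = 107 °C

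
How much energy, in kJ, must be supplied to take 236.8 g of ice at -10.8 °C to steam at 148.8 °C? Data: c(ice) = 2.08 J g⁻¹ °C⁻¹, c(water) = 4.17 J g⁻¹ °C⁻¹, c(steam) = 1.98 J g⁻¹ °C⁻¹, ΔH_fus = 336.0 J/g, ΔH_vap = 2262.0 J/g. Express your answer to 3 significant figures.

q = 742 kJ

q1 (heat ice -10.8→0.0 °C): 236.8 × 2.08 × 10.8 = 5319 J
q2 (melt at 0 °C): 236.8 × 336.0 = 79565 J
q3 (heat water 0.0→100.0 °C): 236.8 × 4.17 × 100.0 = 98746 J
q4 (vaporize at 100 °C): 236.8 × 2262.0 = 535642 J
q5 (heat steam 100.0→148.8 °C): 236.8 × 1.98 × 48.8 = 22881 J
Total: 5319 + 79565 + 98746 + 535642 + 22881 = 742153 J = 742 kJ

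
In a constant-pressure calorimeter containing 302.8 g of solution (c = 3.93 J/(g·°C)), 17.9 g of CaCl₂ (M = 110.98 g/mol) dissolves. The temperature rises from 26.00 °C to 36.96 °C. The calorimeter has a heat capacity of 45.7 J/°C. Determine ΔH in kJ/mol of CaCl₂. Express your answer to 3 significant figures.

|ΔT| = |36.96 − 26.00| = 10.96 °C
|q_surr| = (302.8 × 3.93 + 45.7) × 10.96 = 1235.704 × 10.96 = 13543 J
n(CaCl₂) = 17.9 / 110.98 = 0.16129 mol
Temperature rose, so q_rxn = −|q_surr| = -13.543 kJ
ΔH = q_rxn / n = -83.97 kJ/mol

ΔH = -84.0 kJ/mol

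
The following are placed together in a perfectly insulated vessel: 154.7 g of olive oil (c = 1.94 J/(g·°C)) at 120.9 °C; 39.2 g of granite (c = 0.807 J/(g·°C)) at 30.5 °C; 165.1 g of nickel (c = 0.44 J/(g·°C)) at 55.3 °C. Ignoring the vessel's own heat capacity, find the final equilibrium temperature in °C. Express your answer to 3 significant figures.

T_f = 102 °C

Σ mᵢcᵢ(T − Tᵢ) = 0  ⇒  T = Σ mᵢcᵢTᵢ / Σ mᵢcᵢ
Σ mᵢcᵢ = 154.7×1.94 + 39.2×0.807 + 165.1×0.44 = 404.3964
Σ mᵢcᵢTᵢ = 300.118×120.9 + 31.6344×30.5 + 72.644×55.3 = 41266
T = 41266 / 404.3964 = 102.0 °C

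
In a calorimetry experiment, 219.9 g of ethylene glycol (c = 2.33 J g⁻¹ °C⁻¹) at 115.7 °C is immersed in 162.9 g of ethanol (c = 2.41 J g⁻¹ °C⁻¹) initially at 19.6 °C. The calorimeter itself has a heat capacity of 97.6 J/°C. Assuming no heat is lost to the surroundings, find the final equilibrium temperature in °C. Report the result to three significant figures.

T_f = 68.7 °C

Heat lost by ethylene glycol = heat gained by ethanol + calorimeter.
(219.9)(2.33)(115.7 − T) = [(162.9)(2.41) + 97.6](T − 19.6)
512.367 (115.7 − T) = 490.189 (T − 19.6)
59281 − 512.367 T = 490.189 T − 9607.7
68888.7 = 1002.556 T
T = 68.71 °C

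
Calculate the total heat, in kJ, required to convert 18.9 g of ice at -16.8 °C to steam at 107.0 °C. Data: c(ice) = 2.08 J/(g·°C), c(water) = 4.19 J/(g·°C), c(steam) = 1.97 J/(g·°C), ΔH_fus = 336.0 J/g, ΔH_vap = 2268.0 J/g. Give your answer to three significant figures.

q1 (heat ice -16.8→0.0 °C): 18.9 × 2.08 × 16.8 = 660 J
q2 (melt at 0 °C): 18.9 × 336.0 = 6350 J
q3 (heat water 0.0→100.0 °C): 18.9 × 4.19 × 100.0 = 7919 J
q4 (vaporize at 100 °C): 18.9 × 2268.0 = 42865 J
q5 (heat steam 100.0→107.0 °C): 18.9 × 1.97 × 7.0 = 261 J
Total: 660 + 6350 + 7919 + 42865 + 261 = 58055 J = 58.1 kJ

q = 58.1 kJ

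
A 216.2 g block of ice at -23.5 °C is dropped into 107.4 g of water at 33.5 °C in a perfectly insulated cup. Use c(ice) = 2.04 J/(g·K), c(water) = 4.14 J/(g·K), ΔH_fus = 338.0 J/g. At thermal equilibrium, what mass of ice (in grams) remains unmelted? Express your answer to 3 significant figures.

Heat to warm all ice to 0 °C: 216.2×2.04×23.5 = 10365 J
Heat released by water cooling to 0 °C: 107.4×4.14×33.5 = 14895 J
14895 J < 10365 + 216.2×338.0 = 83440.6 J, so not all ice melts; final T = 0 °C.
Heat left for melting: 14895 − 10365 = 4530 J
Mass melted = 4530 / 338.0 = 13.40 g
Ice remaining = 216.2 − 13.40 = 202.80 g

m_ice remaining = 203 g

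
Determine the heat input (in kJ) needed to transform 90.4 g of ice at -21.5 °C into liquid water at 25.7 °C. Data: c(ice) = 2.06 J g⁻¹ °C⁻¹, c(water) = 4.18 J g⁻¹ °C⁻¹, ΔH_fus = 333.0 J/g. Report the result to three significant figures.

q = 43.8 kJ

q1 (heat ice -21.5→0.0 °C): 90.4 × 2.06 × 21.5 = 4004 J
q2 (melt at 0 °C): 90.4 × 333.0 = 30103 J
q3 (heat water 0.0→25.7 °C): 90.4 × 4.18 × 25.7 = 9711 J
Total: 4004 + 30103 + 9711 = 43818 J = 43.8 kJ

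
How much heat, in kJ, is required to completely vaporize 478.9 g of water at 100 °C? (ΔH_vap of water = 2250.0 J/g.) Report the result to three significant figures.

q = 1080 kJ

q = m × ΔH_vap = 478.9 × 2250.0 = 1078000 J = 1080 kJ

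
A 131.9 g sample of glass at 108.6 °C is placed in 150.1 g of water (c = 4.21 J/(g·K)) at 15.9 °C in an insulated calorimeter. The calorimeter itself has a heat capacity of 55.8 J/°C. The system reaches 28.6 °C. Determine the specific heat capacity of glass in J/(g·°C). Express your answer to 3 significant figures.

c = 0.828 J/(g·°C)

q_gained = (150.1 × 4.21 + 55.8) × (28.6 − 15.9) = 8734 J
q_lost = 131.9 × c × (108.6 − 28.6) = 10552 c
Set equal: c = 8734 / 10552 = 0.828 J/(g·°C)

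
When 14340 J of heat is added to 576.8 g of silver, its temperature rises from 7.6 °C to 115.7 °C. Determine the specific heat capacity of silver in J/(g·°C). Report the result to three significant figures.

c = 0.230 J/(g·°C)

c = q / (m ΔT) = 14340 / (576.8 × 108.1)
c = 14340 / 62352.08 = 0.230 J/(g·°C)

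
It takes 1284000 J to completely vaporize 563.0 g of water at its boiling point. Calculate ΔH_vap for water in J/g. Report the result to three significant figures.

ΔH_vap = 2280 J/g

ΔH_vap = q / m = 1284000 / 563.0 = 2280 J/g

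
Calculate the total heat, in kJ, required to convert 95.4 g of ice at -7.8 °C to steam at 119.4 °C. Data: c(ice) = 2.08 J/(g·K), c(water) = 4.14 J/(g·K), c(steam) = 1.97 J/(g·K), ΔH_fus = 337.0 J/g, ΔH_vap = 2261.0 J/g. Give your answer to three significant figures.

q = 293 kJ

q1 (heat ice -7.8→0.0 °C): 95.4 × 2.08 × 7.8 = 1548 J
q2 (melt at 0 °C): 95.4 × 337.0 = 32150 J
q3 (heat water 0.0→100.0 °C): 95.4 × 4.14 × 100.0 = 39496 J
q4 (vaporize at 100 °C): 95.4 × 2261.0 = 215699 J
q5 (heat steam 100.0→119.4 °C): 95.4 × 1.97 × 19.4 = 3646 J
Total: 1548 + 32150 + 39496 + 215699 + 3646 = 292539 J = 293 kJ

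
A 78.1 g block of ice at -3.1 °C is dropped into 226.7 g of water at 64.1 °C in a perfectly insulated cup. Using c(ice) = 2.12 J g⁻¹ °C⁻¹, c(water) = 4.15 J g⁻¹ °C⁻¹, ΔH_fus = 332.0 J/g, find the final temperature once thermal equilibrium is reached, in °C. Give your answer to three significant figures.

T_f = 26.8 °C

Heat to bring ice to 0 °C and melt it: q₁ = 78.1×2.12×3.1 + 78.1×332.0 = 26442 J
Heat the water can supply cooling to 0 °C: 226.7×4.15×64.1 = 60305.6 J > q₁, so all ice melts.
Energy balance: 226.7×4.15×(64.1 − T) = 26442 + 78.1×4.15×(T − 0)
940.805(64.1 − T) = 26442 + 324.115 T
60305.6 − 26442 = 1264.920 T
T = 33863.6 / 1264.920 = 26.77 °C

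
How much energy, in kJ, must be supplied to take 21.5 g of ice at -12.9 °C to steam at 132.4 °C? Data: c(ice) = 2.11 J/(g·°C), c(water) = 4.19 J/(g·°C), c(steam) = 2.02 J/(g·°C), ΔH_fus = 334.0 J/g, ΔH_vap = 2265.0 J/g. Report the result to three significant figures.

q = 66.9 kJ

q1 (heat ice -12.9→0.0 °C): 21.5 × 2.11 × 12.9 = 585 J
q2 (melt at 0 °C): 21.5 × 334.0 = 7181 J
q3 (heat water 0.0→100.0 °C): 21.5 × 4.19 × 100.0 = 9009 J
q4 (vaporize at 100 °C): 21.5 × 2265.0 = 48698 J
q5 (heat steam 100.0→132.4 °C): 21.5 × 2.02 × 32.4 = 1407 J
Total: 585 + 7181 + 9009 + 48698 + 1407 = 66880 J = 66.9 kJ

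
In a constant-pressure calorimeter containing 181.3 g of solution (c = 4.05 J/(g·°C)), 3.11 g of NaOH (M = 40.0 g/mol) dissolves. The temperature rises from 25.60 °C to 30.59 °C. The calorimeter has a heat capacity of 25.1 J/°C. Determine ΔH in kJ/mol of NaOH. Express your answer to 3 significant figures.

ΔH = -48.7 kJ/mol

|ΔT| = |30.59 − 25.60| = 4.99 °C
|q_surr| = (181.3 × 4.05 + 25.1) × 4.99 = 759.365 × 4.99 = 3789 J
n(NaOH) = 3.11 / 40.0 = 0.07775 mol
Temperature rose, so q_rxn = −|q_surr| = -3.789 kJ
ΔH = q_rxn / n = -48.73 kJ/mol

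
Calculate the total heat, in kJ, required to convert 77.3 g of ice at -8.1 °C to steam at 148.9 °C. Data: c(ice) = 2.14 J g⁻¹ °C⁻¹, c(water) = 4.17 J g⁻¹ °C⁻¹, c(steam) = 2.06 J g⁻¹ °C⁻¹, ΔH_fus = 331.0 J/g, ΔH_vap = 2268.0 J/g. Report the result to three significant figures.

q = 242 kJ

q1 (heat ice -8.1→0.0 °C): 77.3 × 2.14 × 8.1 = 1340 J
q2 (melt at 0 °C): 77.3 × 331.0 = 25586 J
q3 (heat water 0.0→100.0 °C): 77.3 × 4.17 × 100.0 = 32234 J
q4 (vaporize at 100 °C): 77.3 × 2268.0 = 175316 J
q5 (heat steam 100.0→148.9 °C): 77.3 × 2.06 × 48.9 = 7787 J
Total: 1340 + 25586 + 32234 + 175316 + 7787 = 242263 J = 242 kJ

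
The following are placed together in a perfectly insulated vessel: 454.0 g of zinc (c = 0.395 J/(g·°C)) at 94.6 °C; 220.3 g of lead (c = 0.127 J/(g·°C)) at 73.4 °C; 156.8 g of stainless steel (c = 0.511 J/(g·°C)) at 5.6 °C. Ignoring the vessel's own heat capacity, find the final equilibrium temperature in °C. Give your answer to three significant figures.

T_f = 67.7 °C

Σ mᵢcᵢ(T − Tᵢ) = 0  ⇒  T = Σ mᵢcᵢTᵢ / Σ mᵢcᵢ
Σ mᵢcᵢ = 454.0×0.395 + 220.3×0.127 + 156.8×0.511 = 287.4329
Σ mᵢcᵢTᵢ = 179.33×94.6 + 27.9781×73.4 + 80.1248×5.6 = 19467
T = 19467 / 287.4329 = 67.73 °C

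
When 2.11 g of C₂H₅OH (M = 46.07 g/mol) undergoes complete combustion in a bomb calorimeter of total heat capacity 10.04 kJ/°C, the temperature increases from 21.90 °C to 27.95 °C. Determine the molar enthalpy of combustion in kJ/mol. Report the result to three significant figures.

ΔH = -1330 kJ/mol

ΔT = 27.95 − 21.90 = 6.05 °C
q_cal = C_cal × ΔT = 10.04 × 6.05 = 60.742 kJ
n = 2.11 / 46.07 = 0.04580 mol
q_rxn = −q_cal = -60.742 kJ
ΔH = -60.742 / 0.04580 = -1326 kJ/mol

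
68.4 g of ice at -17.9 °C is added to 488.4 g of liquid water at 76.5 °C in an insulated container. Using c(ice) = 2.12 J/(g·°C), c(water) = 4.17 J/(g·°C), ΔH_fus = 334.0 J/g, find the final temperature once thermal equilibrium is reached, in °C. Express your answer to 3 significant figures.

Heat to bring ice to 0 °C and melt it: q₁ = 68.4×2.12×17.9 + 68.4×334.0 = 25441 J
Heat the water can supply cooling to 0 °C: 488.4×4.17×76.5 = 155802 J > q₁, so all ice melts.
Energy balance: 488.4×4.17×(76.5 − T) = 25441 + 68.4×4.17×(T − 0)
2036.628(76.5 − T) = 25441 + 285.228 T
155802 − 25441 = 2321.856 T
T = 130361 / 2321.856 = 56.145 °C

T_f = 56.1 °C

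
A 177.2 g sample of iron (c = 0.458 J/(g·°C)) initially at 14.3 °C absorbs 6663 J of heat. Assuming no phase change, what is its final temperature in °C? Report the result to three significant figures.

T_f = 96.4 °C

ΔT = q / (m c) = 6663 / (177.2 × 0.458) = 82.10 °C
T_f = 14.3 + 82.10 = 96.40 °C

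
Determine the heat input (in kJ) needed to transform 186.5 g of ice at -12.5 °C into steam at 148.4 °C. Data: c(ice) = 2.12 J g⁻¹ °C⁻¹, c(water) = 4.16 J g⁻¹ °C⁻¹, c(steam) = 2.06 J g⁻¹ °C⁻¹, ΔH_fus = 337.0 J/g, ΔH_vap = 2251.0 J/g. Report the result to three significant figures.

q1 (heat ice -12.5→0.0 °C): 186.5 × 2.12 × 12.5 = 4942 J
q2 (melt at 0 °C): 186.5 × 337.0 = 62851 J
q3 (heat water 0.0→100.0 °C): 186.5 × 4.16 × 100.0 = 77584 J
q4 (vaporize at 100 °C): 186.5 × 2251.0 = 419812 J
q5 (heat steam 100.0→148.4 °C): 186.5 × 2.06 × 48.4 = 18595 J
Total: 4942 + 62851 + 77584 + 419812 + 18595 = 583784 J = 584 kJ

q = 584 kJ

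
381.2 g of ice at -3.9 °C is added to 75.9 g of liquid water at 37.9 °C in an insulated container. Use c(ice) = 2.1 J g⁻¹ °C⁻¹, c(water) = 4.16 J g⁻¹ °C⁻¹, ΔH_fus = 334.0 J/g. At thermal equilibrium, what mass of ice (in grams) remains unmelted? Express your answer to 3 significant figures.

m_ice remaining = 355 g

Heat to warm all ice to 0 °C: 381.2×2.1×3.9 = 3122.0 J
Heat released by water cooling to 0 °C: 75.9×4.16×37.9 = 11967 J
11967 J < 3122.0 + 381.2×334.0 = 130442.8 J, so not all ice melts; final T = 0 °C.
Heat left for melting: 11967 − 3122.0 = 8845.0 J
Mass melted = 8845.0 / 334.0 = 26.48 g
Ice remaining = 381.2 − 26.48 = 354.72 g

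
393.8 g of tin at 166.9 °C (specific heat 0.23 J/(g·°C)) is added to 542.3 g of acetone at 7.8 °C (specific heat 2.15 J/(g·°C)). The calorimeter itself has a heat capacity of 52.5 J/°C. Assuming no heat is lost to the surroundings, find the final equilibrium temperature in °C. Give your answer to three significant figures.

Heat lost by tin = heat gained by acetone + calorimeter.
(393.8)(0.23)(166.9 − T) = [(542.3)(2.15) + 52.5](T − 7.8)
90.574 (166.9 − T) = 1218.445 (T − 7.8)
15117 − 90.574 T = 1218.445 T − 9503.9
24620.9 = 1309.019 T
T = 18.81 °C

T_f = 18.8 °C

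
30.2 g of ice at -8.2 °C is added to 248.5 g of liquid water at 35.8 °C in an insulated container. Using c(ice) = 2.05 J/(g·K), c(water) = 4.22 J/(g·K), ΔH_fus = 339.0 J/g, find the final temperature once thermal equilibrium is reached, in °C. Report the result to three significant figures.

Heat to bring ice to 0 °C and melt it: q₁ = 30.2×2.05×8.2 + 30.2×339.0 = 10745 J
Heat the water can supply cooling to 0 °C: 248.5×4.22×35.8 = 37542.4 J > q₁, so all ice melts.
Energy balance: 248.5×4.22×(35.8 − T) = 10745 + 30.2×4.22×(T − 0)
1048.67(35.8 − T) = 10745 + 127.444 T
37542.4 − 10745 = 1176.114 T
T = 26797.4 / 1176.114 = 22.78 °C

T_f = 22.8 °C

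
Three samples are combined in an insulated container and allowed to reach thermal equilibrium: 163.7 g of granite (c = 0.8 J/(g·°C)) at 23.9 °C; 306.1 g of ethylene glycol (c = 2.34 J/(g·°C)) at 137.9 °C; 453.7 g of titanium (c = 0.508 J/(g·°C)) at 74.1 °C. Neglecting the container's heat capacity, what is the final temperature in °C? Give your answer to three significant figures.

Σ mᵢcᵢ(T − Tᵢ) = 0  ⇒  T = Σ mᵢcᵢTᵢ / Σ mᵢcᵢ
Σ mᵢcᵢ = 163.7×0.8 + 306.1×2.34 + 453.7×0.508 = 1077.7136
Σ mᵢcᵢTᵢ = 130.96×23.9 + 716.274×137.9 + 230.4796×74.1 = 118980
T = 118980 / 1077.7136 = 110.4 °C

T_f = 110 °C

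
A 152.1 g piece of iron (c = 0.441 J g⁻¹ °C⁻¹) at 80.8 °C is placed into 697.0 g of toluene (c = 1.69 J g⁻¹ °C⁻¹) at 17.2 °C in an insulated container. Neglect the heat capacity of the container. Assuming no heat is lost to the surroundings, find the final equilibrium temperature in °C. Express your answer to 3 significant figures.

Heat lost by iron = heat gained by toluene.
(152.1)(0.441)(80.8 − T) = (697.0)(1.69)(T − 17.2)
67.0761 (80.8 − T) = 1177.93 (T − 17.2)
5419.7 − 67.0761 T = 1177.93 T − 20260
25679.7 = 1245.0061 T
T = 20.63 °C

T_f = 20.6 °C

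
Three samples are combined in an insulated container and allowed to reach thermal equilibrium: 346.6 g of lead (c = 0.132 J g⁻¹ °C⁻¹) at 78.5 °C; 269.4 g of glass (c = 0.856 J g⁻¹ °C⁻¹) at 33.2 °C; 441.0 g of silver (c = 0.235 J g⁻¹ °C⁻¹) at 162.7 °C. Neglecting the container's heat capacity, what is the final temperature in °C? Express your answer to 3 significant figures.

Σ mᵢcᵢ(T − Tᵢ) = 0  ⇒  T = Σ mᵢcᵢTᵢ / Σ mᵢcᵢ
Σ mᵢcᵢ = 346.6×0.132 + 269.4×0.856 + 441.0×0.235 = 379.9926
Σ mᵢcᵢTᵢ = 45.7512×78.5 + 230.6064×33.2 + 103.635×162.7 = 28109
T = 28109 / 379.9926 = 73.97 °C

T_f = 74.0 °C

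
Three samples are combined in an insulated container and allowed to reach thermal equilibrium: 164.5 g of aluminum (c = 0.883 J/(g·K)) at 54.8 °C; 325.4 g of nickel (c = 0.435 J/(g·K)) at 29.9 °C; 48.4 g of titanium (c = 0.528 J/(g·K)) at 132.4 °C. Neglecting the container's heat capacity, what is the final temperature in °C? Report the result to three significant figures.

Σ mᵢcᵢ(T − Tᵢ) = 0  ⇒  T = Σ mᵢcᵢTᵢ / Σ mᵢcᵢ
Σ mᵢcᵢ = 164.5×0.883 + 325.4×0.435 + 48.4×0.528 = 312.3577
Σ mᵢcᵢTᵢ = 145.2535×54.8 + 141.549×29.9 + 25.5552×132.4 = 15576
T = 15576 / 312.3577 = 49.87 °C

T_f = 49.9 °C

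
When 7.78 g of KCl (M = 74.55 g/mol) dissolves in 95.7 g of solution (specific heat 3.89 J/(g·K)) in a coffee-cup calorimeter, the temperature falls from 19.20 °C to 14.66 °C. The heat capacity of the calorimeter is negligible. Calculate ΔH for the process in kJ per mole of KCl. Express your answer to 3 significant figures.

|ΔT| = |14.66 − 19.20| = 4.54 °C
|q_surr| = (95.7 × 3.89) × 4.54 = 372.273 × 4.54 = 1690 J
n(KCl) = 7.78 / 74.55 = 0.1044 mol
Temperature fell, so q_rxn = +|q_surr| = 1.690 kJ
ΔH = q_rxn / n = 16.19 kJ/mol

ΔH = 16.2 kJ/mol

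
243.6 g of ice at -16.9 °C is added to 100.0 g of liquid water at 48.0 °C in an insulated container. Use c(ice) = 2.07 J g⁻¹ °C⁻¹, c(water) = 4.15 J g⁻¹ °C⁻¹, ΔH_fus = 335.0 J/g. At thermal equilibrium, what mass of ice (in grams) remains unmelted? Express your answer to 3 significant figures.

Heat to warm all ice to 0 °C: 243.6×2.07×16.9 = 8521.9 J
Heat released by water cooling to 0 °C: 100.0×4.15×48.0 = 19920 J
19920 J < 8521.9 + 243.6×335.0 = 90127.9 J, so not all ice melts; final T = 0 °C.
Heat left for melting: 19920 − 8521.9 = 11398.1 J
Mass melted = 11398.1 / 335.0 = 34.02 g
Ice remaining = 243.6 − 34.02 = 209.58 g

m_ice remaining = 210 g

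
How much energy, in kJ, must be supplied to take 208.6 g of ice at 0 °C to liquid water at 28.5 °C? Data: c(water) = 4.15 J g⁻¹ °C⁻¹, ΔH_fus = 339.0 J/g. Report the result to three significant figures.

q1 (melt at 0 °C): 208.6 × 339.0 = 70715 J
q2 (heat water 0.0→28.5 °C): 208.6 × 4.15 × 28.5 = 24672 J
Total: 70715 + 24672 = 95387 J = 95.4 kJ

q = 95.4 kJ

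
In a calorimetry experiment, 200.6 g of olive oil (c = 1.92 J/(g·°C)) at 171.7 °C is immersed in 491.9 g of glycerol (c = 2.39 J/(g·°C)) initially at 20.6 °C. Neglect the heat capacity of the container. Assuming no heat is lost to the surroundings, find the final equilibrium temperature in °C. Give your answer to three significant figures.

Heat lost by olive oil = heat gained by glycerol.
(200.6)(1.92)(171.7 − T) = (491.9)(2.39)(T − 20.6)
385.152 (171.7 − T) = 1175.641 (T − 20.6)
66131 − 385.152 T = 1175.641 T − 24218
90349 = 1560.793 T
T = 57.89 °C

T_f = 57.9 °C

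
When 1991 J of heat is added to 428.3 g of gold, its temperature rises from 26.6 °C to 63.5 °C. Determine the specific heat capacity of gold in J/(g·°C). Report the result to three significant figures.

c = 0.126 J/(g·°C)

c = q / (m ΔT) = 1991 / (428.3 × 36.9)
c = 1991 / 15804.27 = 0.126 J/(g·°C)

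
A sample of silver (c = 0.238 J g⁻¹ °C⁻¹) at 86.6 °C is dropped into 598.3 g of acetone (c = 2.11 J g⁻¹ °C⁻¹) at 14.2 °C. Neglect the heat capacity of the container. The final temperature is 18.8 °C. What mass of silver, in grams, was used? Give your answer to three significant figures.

q_gained = (598.3 × 2.11) × (18.8 − 14.2) = 5807 J
q_lost = m × 0.238 × (86.6 − 18.8) = 16.1364 m
m = 5807 / 16.1364 = 360 g

m = 360 g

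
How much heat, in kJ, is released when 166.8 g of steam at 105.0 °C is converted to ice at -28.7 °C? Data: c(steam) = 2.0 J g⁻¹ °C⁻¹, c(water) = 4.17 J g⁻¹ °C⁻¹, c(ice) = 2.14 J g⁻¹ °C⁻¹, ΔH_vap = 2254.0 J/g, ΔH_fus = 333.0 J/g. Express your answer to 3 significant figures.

q1 (cool steam 105.0→100 °C): 166.8 × 2.0 × 5.0 = 1668 J
q2 (condense at 100 °C): 166.8 × 2254.0 = 375967 J
q3 (cool water 100→0 °C): 166.8 × 4.17 × 100.0 = 69556 J
q4 (freeze at 0 °C): 166.8 × 333.0 = 55544 J
q5 (cool ice 0→-28.7 °C): 166.8 × 2.14 × 28.7 = 10245 J
Total: 1668 + 375967 + 69556 + 55544 + 10245 = 512980 J = 513 kJ

q = 513 kJ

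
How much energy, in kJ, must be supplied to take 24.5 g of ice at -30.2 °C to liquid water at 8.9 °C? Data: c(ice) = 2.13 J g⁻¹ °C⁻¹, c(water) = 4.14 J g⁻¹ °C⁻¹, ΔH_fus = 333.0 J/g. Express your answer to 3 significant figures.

q = 10.6 kJ

q1 (heat ice -30.2→0.0 °C): 24.5 × 2.13 × 30.2 = 1576 J
q2 (melt at 0 °C): 24.5 × 333.0 = 8159 J
q3 (heat water 0.0→8.9 °C): 24.5 × 4.14 × 8.9 = 903 J
Total: 1576 + 8159 + 903 = 10638 J = 10.6 kJ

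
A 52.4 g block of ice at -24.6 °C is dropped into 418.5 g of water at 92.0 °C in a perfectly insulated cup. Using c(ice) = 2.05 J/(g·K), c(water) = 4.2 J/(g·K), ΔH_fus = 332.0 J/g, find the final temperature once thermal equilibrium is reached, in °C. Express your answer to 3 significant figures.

Heat to bring ice to 0 °C and melt it: q₁ = 52.4×2.05×24.6 + 52.4×332.0 = 20039 J
Heat the water can supply cooling to 0 °C: 418.5×4.2×92.0 = 161708 J > q₁, so all ice melts.
Energy balance: 418.5×4.2×(92.0 − T) = 20039 + 52.4×4.2×(T − 0)
1757.7(92.0 − T) = 20039 + 220.08 T
161708 − 20039 = 1977.78 T
T = 141669 / 1977.78 = 71.63 °C

T_f = 71.6 °C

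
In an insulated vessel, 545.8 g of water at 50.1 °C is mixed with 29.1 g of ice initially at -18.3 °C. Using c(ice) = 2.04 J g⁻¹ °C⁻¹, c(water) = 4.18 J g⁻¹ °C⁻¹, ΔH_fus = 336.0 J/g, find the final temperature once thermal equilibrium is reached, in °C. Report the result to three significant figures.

T_f = 43.0 °C

Heat to bring ice to 0 °C and melt it: q₁ = 29.1×2.04×18.3 + 29.1×336.0 = 10864 J
Heat the water can supply cooling to 0 °C: 545.8×4.18×50.1 = 114300 J > q₁, so all ice melts.
Energy balance: 545.8×4.18×(50.1 − T) = 10864 + 29.1×4.18×(T − 0)
2281.444(50.1 − T) = 10864 + 121.638 T
114300 − 10864 = 2403.082 T
T = 103436 / 2403.082 = 43.04 °C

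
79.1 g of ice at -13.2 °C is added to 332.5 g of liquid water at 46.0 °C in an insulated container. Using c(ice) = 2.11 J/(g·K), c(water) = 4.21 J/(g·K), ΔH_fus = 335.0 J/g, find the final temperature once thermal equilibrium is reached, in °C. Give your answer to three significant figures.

Heat to bring ice to 0 °C and melt it: q₁ = 79.1×2.11×13.2 + 79.1×335.0 = 28702 J
Heat the water can supply cooling to 0 °C: 332.5×4.21×46.0 = 64392.0 J > q₁, so all ice melts.
Energy balance: 332.5×4.21×(46.0 − T) = 28702 + 79.1×4.21×(T − 0)
1399.825(46.0 − T) = 28702 + 333.011 T
64392.0 − 28702 = 1732.836 T
T = 35690.0 / 1732.836 = 20.60 °C

T_f = 20.6 °C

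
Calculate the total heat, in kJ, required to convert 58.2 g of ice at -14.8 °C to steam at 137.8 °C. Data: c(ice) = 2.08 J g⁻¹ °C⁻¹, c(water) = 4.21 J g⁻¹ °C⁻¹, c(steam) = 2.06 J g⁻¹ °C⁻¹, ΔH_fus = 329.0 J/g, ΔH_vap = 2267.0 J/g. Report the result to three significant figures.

q1 (heat ice -14.8→0.0 °C): 58.2 × 2.08 × 14.8 = 1792 J
q2 (melt at 0 °C): 58.2 × 329.0 = 19148 J
q3 (heat water 0.0→100.0 °C): 58.2 × 4.21 × 100.0 = 24502 J
q4 (vaporize at 100 °C): 58.2 × 2267.0 = 131939 J
q5 (heat steam 100.0→137.8 °C): 58.2 × 2.06 × 37.8 = 4532 J
Total: 1792 + 19148 + 24502 + 131939 + 4532 = 181913 J = 182 kJ

q = 182 kJ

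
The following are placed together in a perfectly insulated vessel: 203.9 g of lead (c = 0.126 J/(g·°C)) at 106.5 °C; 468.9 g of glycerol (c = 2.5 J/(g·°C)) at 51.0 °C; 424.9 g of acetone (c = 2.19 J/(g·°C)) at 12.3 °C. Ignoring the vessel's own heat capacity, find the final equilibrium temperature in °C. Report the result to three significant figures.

Σ mᵢcᵢ(T − Tᵢ) = 0  ⇒  T = Σ mᵢcᵢTᵢ / Σ mᵢcᵢ
Σ mᵢcᵢ = 203.9×0.126 + 468.9×2.5 + 424.9×2.19 = 2128.4724
Σ mᵢcᵢTᵢ = 25.6914×106.5 + 1172.25×51.0 + 930.531×12.3 = 73966
T = 73966 / 2128.4724 = 34.75 °C

T_f = 34.8 °C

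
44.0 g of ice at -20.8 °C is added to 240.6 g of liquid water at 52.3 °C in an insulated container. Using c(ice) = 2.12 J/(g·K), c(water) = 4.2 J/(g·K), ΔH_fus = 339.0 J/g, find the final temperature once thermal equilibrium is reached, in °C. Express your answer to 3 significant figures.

T_f = 30.1 °C

Heat to bring ice to 0 °C and melt it: q₁ = 44.0×2.12×20.8 + 44.0×339.0 = 16856 J
Heat the water can supply cooling to 0 °C: 240.6×4.2×52.3 = 52850.2 J > q₁, so all ice melts.
Energy balance: 240.6×4.2×(52.3 − T) = 16856 + 44.0×4.2×(T − 0)
1010.52(52.3 − T) = 16856 + 184.8 T
52850.2 − 16856 = 1195.32 T
T = 35994.2 / 1195.32 = 30.11 °C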